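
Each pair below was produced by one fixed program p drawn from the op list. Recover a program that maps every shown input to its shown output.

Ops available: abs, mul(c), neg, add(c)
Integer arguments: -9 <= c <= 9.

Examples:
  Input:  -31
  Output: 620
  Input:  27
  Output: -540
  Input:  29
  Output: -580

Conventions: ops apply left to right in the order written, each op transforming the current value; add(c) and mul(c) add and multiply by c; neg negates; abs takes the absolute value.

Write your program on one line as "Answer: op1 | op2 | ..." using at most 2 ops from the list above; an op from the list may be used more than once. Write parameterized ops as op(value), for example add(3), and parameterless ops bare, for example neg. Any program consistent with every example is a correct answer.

mul(-5) | mul(4)

Check, running the answer program on each example:
  -31 -> 155 -> 620
  27 -> -135 -> -540
  29 -> -145 -> -580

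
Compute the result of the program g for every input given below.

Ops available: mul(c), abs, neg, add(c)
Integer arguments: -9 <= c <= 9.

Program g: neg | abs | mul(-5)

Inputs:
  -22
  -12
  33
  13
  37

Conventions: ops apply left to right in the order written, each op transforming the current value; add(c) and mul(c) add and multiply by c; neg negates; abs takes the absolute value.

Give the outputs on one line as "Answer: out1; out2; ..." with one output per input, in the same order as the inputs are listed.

Execution, op by op:
  -22 -> 22 -> 22 -> -110
  -12 -> 12 -> 12 -> -60
  33 -> -33 -> 33 -> -165
  13 -> -13 -> 13 -> -65
  37 -> -37 -> 37 -> -185

-110; -60; -165; -65; -185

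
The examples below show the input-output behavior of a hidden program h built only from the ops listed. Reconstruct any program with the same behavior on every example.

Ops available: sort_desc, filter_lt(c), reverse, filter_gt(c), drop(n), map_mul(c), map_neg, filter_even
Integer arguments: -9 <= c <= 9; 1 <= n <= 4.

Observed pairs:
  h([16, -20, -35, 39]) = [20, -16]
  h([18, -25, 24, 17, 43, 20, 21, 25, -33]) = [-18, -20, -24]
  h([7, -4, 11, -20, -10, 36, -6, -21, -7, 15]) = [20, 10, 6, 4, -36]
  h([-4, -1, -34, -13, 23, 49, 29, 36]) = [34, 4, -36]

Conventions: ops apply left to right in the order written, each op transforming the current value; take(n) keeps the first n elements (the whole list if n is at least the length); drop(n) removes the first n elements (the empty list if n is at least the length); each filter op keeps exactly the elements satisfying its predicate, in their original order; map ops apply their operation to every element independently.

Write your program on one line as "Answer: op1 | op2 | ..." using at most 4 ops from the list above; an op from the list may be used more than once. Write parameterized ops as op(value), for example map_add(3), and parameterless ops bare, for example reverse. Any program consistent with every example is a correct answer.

sort_desc | filter_even | map_neg | reverse

Check, running the answer program on each example:
  [16, -20, -35, 39] -> [39, 16, -20, -35] -> [16, -20] -> [-16, 20] -> [20, -16]
  [18, -25, 24, 17, 43, 20, 21, 25, -33] -> [43, 25, 24, 21, 20, 18, 17, -25, -33] -> [24, 20, 18] -> [-24, -20, -18] -> [-18, -20, -24]
  [7, -4, 11, -20, -10, 36, -6, -21, -7, 15] -> [36, 15, 11, 7, -4, -6, -7, -10, -20, -21] -> [36, -4, -6, -10, -20] -> [-36, 4, 6, 10, 20] -> [20, 10, 6, 4, -36]
  [-4, -1, -34, -13, 23, 49, 29, 36] -> [49, 36, 29, 23, -1, -4, -13, -34] -> [36, -4, -34] -> [-36, 4, 34] -> [34, 4, -36]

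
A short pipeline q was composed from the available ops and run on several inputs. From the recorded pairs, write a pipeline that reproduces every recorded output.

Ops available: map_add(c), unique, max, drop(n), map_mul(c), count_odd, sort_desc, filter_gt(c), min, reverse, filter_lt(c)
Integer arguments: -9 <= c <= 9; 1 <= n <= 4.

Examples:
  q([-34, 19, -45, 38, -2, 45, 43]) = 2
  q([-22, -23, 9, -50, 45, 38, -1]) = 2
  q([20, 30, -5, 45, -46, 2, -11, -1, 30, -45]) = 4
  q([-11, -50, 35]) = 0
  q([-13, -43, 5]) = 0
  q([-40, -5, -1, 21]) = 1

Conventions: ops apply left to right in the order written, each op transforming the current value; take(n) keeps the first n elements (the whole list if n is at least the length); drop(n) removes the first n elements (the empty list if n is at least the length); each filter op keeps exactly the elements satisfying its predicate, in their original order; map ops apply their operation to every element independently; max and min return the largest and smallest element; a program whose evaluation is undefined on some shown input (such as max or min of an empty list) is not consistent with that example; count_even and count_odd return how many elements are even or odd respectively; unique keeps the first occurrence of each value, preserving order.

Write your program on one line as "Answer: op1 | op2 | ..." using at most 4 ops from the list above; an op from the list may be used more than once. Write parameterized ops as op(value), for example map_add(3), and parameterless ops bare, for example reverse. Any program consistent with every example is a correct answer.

drop(3) | sort_desc | count_odd

Check, running the answer program on each example:
  [-34, 19, -45, 38, -2, 45, 43] -> [38, -2, 45, 43] -> [45, 43, 38, -2] -> 2
  [-22, -23, 9, -50, 45, 38, -1] -> [-50, 45, 38, -1] -> [45, 38, -1, -50] -> 2
  [20, 30, -5, 45, -46, 2, -11, -1, 30, -45] -> [45, -46, 2, -11, -1, 30, -45] -> [45, 30, 2, -1, -11, -45, -46] -> 4
  [-11, -50, 35] -> [] -> [] -> 0
  [-13, -43, 5] -> [] -> [] -> 0
  [-40, -5, -1, 21] -> [21] -> [21] -> 1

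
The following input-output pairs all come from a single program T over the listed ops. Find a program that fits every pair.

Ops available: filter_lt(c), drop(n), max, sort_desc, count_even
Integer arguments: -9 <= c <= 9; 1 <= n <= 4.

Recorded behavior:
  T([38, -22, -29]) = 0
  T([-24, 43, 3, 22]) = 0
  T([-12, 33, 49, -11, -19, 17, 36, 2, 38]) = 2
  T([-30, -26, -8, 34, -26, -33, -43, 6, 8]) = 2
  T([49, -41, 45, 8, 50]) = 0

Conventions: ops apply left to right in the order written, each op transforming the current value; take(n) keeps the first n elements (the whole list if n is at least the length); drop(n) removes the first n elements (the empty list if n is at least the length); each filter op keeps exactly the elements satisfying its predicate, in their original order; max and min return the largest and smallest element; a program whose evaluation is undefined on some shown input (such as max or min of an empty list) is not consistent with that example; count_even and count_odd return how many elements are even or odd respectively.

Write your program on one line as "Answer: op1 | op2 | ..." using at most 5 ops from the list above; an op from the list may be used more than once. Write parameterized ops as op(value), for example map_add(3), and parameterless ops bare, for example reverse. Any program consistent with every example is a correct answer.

sort_desc | drop(1) | drop(1) | drop(3) | count_even

Check, running the answer program on each example:
  [38, -22, -29] -> [38, -22, -29] -> [-22, -29] -> [-29] -> [] -> 0
  [-24, 43, 3, 22] -> [43, 22, 3, -24] -> [22, 3, -24] -> [3, -24] -> [] -> 0
  [-12, 33, 49, -11, -19, 17, 36, 2, 38] -> [49, 38, 36, 33, 17, 2, -11, -12, -19] -> [38, 36, 33, 17, 2, -11, -12, -19] -> [36, 33, 17, 2, -11, -12, -19] -> [2, -11, -12, -19] -> 2
  [-30, -26, -8, 34, -26, -33, -43, 6, 8] -> [34, 8, 6, -8, -26, -26, -30, -33, -43] -> [8, 6, -8, -26, -26, -30, -33, -43] -> [6, -8, -26, -26, -30, -33, -43] -> [-26, -30, -33, -43] -> 2
  [49, -41, 45, 8, 50] -> [50, 49, 45, 8, -41] -> [49, 45, 8, -41] -> [45, 8, -41] -> [] -> 0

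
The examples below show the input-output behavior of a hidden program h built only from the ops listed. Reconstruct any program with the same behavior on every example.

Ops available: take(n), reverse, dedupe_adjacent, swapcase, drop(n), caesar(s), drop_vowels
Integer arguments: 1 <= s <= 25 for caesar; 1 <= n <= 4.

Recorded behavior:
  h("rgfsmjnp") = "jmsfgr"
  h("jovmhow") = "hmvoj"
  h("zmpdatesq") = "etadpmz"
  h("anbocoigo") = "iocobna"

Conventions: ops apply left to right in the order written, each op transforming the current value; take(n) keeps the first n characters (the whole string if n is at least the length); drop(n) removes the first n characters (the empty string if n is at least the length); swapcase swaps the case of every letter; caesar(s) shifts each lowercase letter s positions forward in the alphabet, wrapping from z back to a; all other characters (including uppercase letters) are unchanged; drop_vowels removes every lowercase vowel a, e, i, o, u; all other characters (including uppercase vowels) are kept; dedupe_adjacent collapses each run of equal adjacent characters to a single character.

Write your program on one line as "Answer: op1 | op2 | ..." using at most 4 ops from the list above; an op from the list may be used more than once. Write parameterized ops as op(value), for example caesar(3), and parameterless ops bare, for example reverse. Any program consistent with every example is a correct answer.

reverse | swapcase | drop(2) | swapcase

Check, running the answer program on each example:
  "rgfsmjnp" -> "pnjmsfgr" -> "PNJMSFGR" -> "JMSFGR" -> "jmsfgr"
  "jovmhow" -> "wohmvoj" -> "WOHMVOJ" -> "HMVOJ" -> "hmvoj"
  "zmpdatesq" -> "qsetadpmz" -> "QSETADPMZ" -> "ETADPMZ" -> "etadpmz"
  "anbocoigo" -> "ogiocobna" -> "OGIOCOBNA" -> "IOCOBNA" -> "iocobna"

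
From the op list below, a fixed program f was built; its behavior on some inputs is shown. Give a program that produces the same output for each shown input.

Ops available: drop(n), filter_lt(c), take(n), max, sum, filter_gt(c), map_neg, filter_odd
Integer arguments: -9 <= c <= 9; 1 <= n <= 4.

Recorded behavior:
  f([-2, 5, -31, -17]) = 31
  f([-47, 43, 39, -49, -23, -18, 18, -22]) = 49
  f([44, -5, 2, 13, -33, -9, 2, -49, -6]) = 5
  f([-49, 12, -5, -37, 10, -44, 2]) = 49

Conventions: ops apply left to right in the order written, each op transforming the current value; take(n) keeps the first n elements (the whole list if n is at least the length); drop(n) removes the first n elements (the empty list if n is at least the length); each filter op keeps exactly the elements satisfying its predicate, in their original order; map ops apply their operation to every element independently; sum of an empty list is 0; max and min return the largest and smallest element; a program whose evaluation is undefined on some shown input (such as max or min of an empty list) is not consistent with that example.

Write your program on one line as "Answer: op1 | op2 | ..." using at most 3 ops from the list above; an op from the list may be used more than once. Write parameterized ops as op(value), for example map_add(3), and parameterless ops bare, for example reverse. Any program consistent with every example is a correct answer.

map_neg | take(4) | max

Check, running the answer program on each example:
  [-2, 5, -31, -17] -> [2, -5, 31, 17] -> [2, -5, 31, 17] -> 31
  [-47, 43, 39, -49, -23, -18, 18, -22] -> [47, -43, -39, 49, 23, 18, -18, 22] -> [47, -43, -39, 49] -> 49
  [44, -5, 2, 13, -33, -9, 2, -49, -6] -> [-44, 5, -2, -13, 33, 9, -2, 49, 6] -> [-44, 5, -2, -13] -> 5
  [-49, 12, -5, -37, 10, -44, 2] -> [49, -12, 5, 37, -10, 44, -2] -> [49, -12, 5, 37] -> 49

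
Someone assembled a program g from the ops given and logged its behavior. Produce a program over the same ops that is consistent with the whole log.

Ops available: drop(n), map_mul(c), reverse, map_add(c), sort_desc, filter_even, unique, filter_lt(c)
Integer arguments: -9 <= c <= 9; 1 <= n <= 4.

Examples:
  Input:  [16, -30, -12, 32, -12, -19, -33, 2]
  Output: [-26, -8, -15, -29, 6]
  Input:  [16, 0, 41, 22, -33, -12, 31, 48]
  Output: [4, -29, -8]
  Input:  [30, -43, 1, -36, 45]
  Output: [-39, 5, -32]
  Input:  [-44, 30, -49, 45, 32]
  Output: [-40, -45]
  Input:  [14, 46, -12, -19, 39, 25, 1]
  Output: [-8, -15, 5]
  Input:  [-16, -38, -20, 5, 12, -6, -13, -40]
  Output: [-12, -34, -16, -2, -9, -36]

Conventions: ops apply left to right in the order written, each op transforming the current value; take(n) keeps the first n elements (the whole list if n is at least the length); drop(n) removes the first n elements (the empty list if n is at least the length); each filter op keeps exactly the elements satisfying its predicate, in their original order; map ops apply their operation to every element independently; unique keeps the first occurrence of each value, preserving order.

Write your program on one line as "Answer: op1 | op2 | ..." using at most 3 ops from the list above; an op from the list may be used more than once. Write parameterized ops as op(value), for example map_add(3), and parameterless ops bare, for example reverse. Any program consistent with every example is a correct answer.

unique | map_add(4) | filter_lt(9)

Check, running the answer program on each example:
  [16, -30, -12, 32, -12, -19, -33, 2] -> [16, -30, -12, 32, -19, -33, 2] -> [20, -26, -8, 36, -15, -29, 6] -> [-26, -8, -15, -29, 6]
  [16, 0, 41, 22, -33, -12, 31, 48] -> [16, 0, 41, 22, -33, -12, 31, 48] -> [20, 4, 45, 26, -29, -8, 35, 52] -> [4, -29, -8]
  [30, -43, 1, -36, 45] -> [30, -43, 1, -36, 45] -> [34, -39, 5, -32, 49] -> [-39, 5, -32]
  [-44, 30, -49, 45, 32] -> [-44, 30, -49, 45, 32] -> [-40, 34, -45, 49, 36] -> [-40, -45]
  [14, 46, -12, -19, 39, 25, 1] -> [14, 46, -12, -19, 39, 25, 1] -> [18, 50, -8, -15, 43, 29, 5] -> [-8, -15, 5]
  [-16, -38, -20, 5, 12, -6, -13, -40] -> [-16, -38, -20, 5, 12, -6, -13, -40] -> [-12, -34, -16, 9, 16, -2, -9, -36] -> [-12, -34, -16, -2, -9, -36]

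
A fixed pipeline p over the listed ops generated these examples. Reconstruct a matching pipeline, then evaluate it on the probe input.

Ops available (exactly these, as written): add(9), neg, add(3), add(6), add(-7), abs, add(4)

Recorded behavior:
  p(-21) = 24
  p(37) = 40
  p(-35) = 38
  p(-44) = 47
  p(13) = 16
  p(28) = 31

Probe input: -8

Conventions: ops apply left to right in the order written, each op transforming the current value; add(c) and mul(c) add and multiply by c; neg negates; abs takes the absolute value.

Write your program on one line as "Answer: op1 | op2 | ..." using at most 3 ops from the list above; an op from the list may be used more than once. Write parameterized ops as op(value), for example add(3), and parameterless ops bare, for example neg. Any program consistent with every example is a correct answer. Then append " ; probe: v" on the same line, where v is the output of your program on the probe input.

neg | abs | add(3) ; probe: 11

Check, running the answer program on each example:
  -21 -> 21 -> 21 -> 24
  37 -> -37 -> 37 -> 40
  -35 -> 35 -> 35 -> 38
  -44 -> 44 -> 44 -> 47
  13 -> -13 -> 13 -> 16
  28 -> -28 -> 28 -> 31
  probe: -8 -> 8 -> 8 -> 11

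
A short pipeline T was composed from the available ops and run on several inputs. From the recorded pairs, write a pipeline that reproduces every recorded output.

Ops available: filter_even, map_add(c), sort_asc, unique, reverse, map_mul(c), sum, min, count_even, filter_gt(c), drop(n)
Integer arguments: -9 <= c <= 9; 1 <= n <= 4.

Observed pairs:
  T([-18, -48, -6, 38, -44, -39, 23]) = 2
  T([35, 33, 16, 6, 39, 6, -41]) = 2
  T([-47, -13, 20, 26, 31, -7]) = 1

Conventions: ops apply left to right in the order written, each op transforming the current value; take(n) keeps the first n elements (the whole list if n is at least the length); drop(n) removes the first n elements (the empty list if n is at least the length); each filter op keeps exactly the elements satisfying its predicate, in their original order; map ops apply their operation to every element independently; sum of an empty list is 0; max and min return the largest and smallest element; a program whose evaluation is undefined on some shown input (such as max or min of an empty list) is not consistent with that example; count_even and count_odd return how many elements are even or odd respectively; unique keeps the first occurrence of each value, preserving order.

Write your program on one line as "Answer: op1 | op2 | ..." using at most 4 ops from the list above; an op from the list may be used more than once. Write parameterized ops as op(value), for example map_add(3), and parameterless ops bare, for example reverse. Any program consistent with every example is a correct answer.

map_add(-2) | drop(3) | count_even

Check, running the answer program on each example:
  [-18, -48, -6, 38, -44, -39, 23] -> [-20, -50, -8, 36, -46, -41, 21] -> [36, -46, -41, 21] -> 2
  [35, 33, 16, 6, 39, 6, -41] -> [33, 31, 14, 4, 37, 4, -43] -> [4, 37, 4, -43] -> 2
  [-47, -13, 20, 26, 31, -7] -> [-49, -15, 18, 24, 29, -9] -> [24, 29, -9] -> 1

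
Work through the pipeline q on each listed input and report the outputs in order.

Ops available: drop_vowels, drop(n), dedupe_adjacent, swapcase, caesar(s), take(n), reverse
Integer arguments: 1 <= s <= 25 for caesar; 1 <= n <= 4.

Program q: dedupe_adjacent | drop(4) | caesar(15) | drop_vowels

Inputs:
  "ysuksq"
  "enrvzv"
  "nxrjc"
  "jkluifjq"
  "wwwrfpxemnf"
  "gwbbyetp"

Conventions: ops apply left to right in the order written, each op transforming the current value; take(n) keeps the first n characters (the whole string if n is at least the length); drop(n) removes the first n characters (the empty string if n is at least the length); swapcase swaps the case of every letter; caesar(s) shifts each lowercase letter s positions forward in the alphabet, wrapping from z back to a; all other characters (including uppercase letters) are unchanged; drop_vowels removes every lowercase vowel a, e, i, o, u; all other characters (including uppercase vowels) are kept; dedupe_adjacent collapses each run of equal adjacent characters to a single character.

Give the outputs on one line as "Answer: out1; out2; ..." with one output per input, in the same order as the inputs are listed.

"hf"; "k"; "r"; "xyf"; "mtbc"; "t"

Execution, op by op:
  "ysuksq" -> "ysuksq" -> "sq" -> "hf" -> "hf"
  "enrvzv" -> "enrvzv" -> "zv" -> "ok" -> "k"
  "nxrjc" -> "nxrjc" -> "c" -> "r" -> "r"
  "jkluifjq" -> "jkluifjq" -> "ifjq" -> "xuyf" -> "xyf"
  "wwwrfpxemnf" -> "wrfpxemnf" -> "xemnf" -> "mtbcu" -> "mtbc"
  "gwbbyetp" -> "gwbyetp" -> "etp" -> "tie" -> "t"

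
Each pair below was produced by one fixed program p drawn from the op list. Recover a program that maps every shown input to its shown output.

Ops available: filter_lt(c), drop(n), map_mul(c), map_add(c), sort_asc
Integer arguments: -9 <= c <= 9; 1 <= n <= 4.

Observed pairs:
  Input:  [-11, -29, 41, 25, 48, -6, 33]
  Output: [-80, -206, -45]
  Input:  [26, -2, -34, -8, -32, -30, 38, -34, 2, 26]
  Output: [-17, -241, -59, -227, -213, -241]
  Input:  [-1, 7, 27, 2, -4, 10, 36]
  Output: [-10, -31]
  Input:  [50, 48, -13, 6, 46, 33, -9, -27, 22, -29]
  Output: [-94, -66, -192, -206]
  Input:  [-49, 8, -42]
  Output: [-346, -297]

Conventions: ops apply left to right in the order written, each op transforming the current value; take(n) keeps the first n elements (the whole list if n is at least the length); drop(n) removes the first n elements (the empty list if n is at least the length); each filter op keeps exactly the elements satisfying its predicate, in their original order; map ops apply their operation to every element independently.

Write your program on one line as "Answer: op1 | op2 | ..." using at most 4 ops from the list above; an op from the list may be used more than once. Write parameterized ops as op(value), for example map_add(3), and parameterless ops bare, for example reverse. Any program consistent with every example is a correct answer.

map_add(-1) | map_mul(7) | filter_lt(7) | map_add(4)

Check, running the answer program on each example:
  [-11, -29, 41, 25, 48, -6, 33] -> [-12, -30, 40, 24, 47, -7, 32] -> [-84, -210, 280, 168, 329, -49, 224] -> [-84, -210, -49] -> [-80, -206, -45]
  [26, -2, -34, -8, -32, -30, 38, -34, 2, 26] -> [25, -3, -35, -9, -33, -31, 37, -35, 1, 25] -> [175, -21, -245, -63, -231, -217, 259, -245, 7, 175] -> [-21, -245, -63, -231, -217, -245] -> [-17, -241, -59, -227, -213, -241]
  [-1, 7, 27, 2, -4, 10, 36] -> [-2, 6, 26, 1, -5, 9, 35] -> [-14, 42, 182, 7, -35, 63, 245] -> [-14, -35] -> [-10, -31]
  [50, 48, -13, 6, 46, 33, -9, -27, 22, -29] -> [49, 47, -14, 5, 45, 32, -10, -28, 21, -30] -> [343, 329, -98, 35, 315, 224, -70, -196, 147, -210] -> [-98, -70, -196, -210] -> [-94, -66, -192, -206]
  [-49, 8, -42] -> [-50, 7, -43] -> [-350, 49, -301] -> [-350, -301] -> [-346, -297]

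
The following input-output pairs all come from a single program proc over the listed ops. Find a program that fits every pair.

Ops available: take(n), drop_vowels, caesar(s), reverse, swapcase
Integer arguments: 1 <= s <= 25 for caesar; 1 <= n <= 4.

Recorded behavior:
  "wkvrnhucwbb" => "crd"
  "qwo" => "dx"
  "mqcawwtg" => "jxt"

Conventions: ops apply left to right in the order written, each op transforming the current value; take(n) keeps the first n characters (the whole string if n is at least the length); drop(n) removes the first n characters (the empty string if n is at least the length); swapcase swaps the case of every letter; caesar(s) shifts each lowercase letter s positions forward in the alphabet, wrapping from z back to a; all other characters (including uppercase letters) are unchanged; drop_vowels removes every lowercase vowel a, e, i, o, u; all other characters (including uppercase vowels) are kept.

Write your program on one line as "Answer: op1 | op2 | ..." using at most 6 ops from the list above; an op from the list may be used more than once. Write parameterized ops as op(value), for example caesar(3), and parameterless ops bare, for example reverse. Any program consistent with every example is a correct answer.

drop_vowels | take(3) | caesar(16) | caesar(17) | reverse

Check, running the answer program on each example:
  "wkvrnhucwbb" -> "wkvrnhcwbb" -> "wkv" -> "mal" -> "drc" -> "crd"
  "qwo" -> "qw" -> "qw" -> "gm" -> "xd" -> "dx"
  "mqcawwtg" -> "mqcwwtg" -> "mqc" -> "cgs" -> "txj" -> "jxt"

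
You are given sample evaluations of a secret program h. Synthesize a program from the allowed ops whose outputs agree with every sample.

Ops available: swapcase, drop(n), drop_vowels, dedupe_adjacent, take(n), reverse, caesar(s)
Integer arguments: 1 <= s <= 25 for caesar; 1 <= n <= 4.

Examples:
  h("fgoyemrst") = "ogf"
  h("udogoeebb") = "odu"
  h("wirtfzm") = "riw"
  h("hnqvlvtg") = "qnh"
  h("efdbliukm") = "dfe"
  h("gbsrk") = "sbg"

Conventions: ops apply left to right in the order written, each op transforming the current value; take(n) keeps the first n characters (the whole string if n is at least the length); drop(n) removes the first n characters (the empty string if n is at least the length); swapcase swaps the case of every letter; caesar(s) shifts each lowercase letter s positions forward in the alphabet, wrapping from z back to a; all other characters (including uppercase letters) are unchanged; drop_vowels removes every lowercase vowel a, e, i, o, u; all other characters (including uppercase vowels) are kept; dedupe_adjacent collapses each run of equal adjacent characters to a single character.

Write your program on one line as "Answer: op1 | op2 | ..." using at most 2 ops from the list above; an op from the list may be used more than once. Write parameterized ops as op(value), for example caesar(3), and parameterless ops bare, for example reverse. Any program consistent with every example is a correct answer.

take(3) | reverse

Check, running the answer program on each example:
  "fgoyemrst" -> "fgo" -> "ogf"
  "udogoeebb" -> "udo" -> "odu"
  "wirtfzm" -> "wir" -> "riw"
  "hnqvlvtg" -> "hnq" -> "qnh"
  "efdbliukm" -> "efd" -> "dfe"
  "gbsrk" -> "gbs" -> "sbg"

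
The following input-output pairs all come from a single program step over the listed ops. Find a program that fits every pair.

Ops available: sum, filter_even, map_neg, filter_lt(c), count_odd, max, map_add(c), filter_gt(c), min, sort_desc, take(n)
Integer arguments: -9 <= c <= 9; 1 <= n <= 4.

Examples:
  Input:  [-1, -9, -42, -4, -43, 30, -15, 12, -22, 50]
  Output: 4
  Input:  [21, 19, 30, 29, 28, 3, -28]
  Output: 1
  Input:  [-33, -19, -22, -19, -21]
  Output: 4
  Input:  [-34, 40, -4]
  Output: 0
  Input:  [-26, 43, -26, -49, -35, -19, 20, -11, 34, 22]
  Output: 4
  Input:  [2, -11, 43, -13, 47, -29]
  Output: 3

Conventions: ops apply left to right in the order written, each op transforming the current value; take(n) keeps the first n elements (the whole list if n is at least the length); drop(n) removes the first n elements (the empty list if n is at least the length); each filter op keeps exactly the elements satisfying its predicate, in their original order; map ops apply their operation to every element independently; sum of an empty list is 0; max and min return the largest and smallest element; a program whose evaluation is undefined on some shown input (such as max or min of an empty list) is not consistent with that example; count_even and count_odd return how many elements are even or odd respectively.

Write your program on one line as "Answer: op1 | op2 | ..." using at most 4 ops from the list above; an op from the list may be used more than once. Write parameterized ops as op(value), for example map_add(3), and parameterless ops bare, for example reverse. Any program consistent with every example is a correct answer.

map_neg | filter_gt(-4) | map_add(-6) | count_odd

Check, running the answer program on each example:
  [-1, -9, -42, -4, -43, 30, -15, 12, -22, 50] -> [1, 9, 42, 4, 43, -30, 15, -12, 22, -50] -> [1, 9, 42, 4, 43, 15, 22] -> [-5, 3, 36, -2, 37, 9, 16] -> 4
  [21, 19, 30, 29, 28, 3, -28] -> [-21, -19, -30, -29, -28, -3, 28] -> [-3, 28] -> [-9, 22] -> 1
  [-33, -19, -22, -19, -21] -> [33, 19, 22, 19, 21] -> [33, 19, 22, 19, 21] -> [27, 13, 16, 13, 15] -> 4
  [-34, 40, -4] -> [34, -40, 4] -> [34, 4] -> [28, -2] -> 0
  [-26, 43, -26, -49, -35, -19, 20, -11, 34, 22] -> [26, -43, 26, 49, 35, 19, -20, 11, -34, -22] -> [26, 26, 49, 35, 19, 11] -> [20, 20, 43, 29, 13, 5] -> 4
  [2, -11, 43, -13, 47, -29] -> [-2, 11, -43, 13, -47, 29] -> [-2, 11, 13, 29] -> [-8, 5, 7, 23] -> 3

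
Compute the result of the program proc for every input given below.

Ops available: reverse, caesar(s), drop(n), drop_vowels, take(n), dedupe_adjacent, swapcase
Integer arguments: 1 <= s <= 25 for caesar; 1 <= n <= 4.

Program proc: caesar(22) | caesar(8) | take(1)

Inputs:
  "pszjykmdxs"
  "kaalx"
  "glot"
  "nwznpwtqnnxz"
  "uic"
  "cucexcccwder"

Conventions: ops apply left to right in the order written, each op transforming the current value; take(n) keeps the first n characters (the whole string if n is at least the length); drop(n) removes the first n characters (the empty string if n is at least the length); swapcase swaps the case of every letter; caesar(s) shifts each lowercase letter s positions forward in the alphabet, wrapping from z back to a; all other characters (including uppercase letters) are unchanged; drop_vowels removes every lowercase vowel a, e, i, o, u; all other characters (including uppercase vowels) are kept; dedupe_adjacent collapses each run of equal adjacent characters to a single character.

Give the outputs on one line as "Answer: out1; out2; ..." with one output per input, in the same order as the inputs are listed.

Execution, op by op:
  "pszjykmdxs" -> "lovfugizto" -> "twdncoqhbw" -> "t"
  "kaalx" -> "gwwht" -> "oeepb" -> "o"
  "glot" -> "chkp" -> "kpsx" -> "k"
  "nwznpwtqnnxz" -> "jsvjlspmjjtv" -> "radrtaxurrbd" -> "r"
  "uic" -> "qey" -> "ymg" -> "y"
  "cucexcccwder" -> "yqyatyyyszan" -> "gygibgggahiv" -> "g"

"t"; "o"; "k"; "r"; "y"; "g"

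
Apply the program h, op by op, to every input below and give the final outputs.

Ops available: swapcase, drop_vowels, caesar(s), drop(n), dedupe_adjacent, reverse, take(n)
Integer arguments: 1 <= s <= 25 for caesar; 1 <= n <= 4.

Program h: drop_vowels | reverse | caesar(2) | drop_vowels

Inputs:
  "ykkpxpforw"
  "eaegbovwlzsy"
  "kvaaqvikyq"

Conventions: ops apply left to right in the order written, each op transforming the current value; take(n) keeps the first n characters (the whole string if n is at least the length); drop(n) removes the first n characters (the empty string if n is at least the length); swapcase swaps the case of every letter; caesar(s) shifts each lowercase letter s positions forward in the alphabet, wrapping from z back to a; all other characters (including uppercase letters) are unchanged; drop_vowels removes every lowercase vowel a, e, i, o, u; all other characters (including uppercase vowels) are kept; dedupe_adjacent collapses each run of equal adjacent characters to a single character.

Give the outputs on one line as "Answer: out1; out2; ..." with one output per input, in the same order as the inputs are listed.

Execution, op by op:
  "ykkpxpforw" -> "ykkpxpfrw" -> "wrfpxpkky" -> "ythrzrmma" -> "ythrzrmm"
  "eaegbovwlzsy" -> "gbvwlzsy" -> "yszlwvbg" -> "aubnyxdi" -> "bnyxd"
  "kvaaqvikyq" -> "kvqvkyq" -> "qykvqvk" -> "samxsxm" -> "smxsxm"

"ythrzrmm"; "bnyxd"; "smxsxm"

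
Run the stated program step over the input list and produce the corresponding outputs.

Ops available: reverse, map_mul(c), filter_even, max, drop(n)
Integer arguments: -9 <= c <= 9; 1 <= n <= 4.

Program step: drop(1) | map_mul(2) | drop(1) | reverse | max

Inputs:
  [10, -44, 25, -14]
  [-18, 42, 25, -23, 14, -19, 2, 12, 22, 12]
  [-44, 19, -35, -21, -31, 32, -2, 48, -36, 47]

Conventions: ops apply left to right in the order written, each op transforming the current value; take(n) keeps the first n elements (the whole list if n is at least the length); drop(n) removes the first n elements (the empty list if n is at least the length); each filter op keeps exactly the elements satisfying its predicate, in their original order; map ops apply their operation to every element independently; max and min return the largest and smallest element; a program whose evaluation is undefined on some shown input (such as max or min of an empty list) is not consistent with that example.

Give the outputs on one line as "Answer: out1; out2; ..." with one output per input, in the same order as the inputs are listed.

Execution, op by op:
  [10, -44, 25, -14] -> [-44, 25, -14] -> [-88, 50, -28] -> [50, -28] -> [-28, 50] -> 50
  [-18, 42, 25, -23, 14, -19, 2, 12, 22, 12] -> [42, 25, -23, 14, -19, 2, 12, 22, 12] -> [84, 50, -46, 28, -38, 4, 24, 44, 24] -> [50, -46, 28, -38, 4, 24, 44, 24] -> [24, 44, 24, 4, -38, 28, -46, 50] -> 50
  [-44, 19, -35, -21, -31, 32, -2, 48, -36, 47] -> [19, -35, -21, -31, 32, -2, 48, -36, 47] -> [38, -70, -42, -62, 64, -4, 96, -72, 94] -> [-70, -42, -62, 64, -4, 96, -72, 94] -> [94, -72, 96, -4, 64, -62, -42, -70] -> 96

50; 50; 96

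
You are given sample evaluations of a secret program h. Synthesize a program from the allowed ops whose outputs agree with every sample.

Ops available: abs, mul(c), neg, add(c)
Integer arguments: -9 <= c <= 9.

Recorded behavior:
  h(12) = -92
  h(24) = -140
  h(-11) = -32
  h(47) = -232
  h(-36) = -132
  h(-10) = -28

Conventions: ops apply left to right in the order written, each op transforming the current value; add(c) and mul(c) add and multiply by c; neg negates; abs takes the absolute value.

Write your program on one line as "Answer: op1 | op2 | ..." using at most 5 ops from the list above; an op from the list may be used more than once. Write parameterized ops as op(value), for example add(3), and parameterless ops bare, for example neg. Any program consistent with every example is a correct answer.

add(7) | abs | add(4) | mul(-4)

Check, running the answer program on each example:
  12 -> 19 -> 19 -> 23 -> -92
  24 -> 31 -> 31 -> 35 -> -140
  -11 -> -4 -> 4 -> 8 -> -32
  47 -> 54 -> 54 -> 58 -> -232
  -36 -> -29 -> 29 -> 33 -> -132
  -10 -> -3 -> 3 -> 7 -> -28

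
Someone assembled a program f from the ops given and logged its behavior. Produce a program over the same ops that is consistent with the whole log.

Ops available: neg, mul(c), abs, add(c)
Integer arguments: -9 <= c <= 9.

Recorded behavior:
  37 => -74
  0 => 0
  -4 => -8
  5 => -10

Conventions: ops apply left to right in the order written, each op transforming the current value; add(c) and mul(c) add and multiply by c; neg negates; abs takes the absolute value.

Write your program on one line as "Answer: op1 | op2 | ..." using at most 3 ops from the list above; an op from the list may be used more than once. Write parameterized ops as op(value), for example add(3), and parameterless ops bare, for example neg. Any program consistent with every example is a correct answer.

mul(2) | abs | neg

Check, running the answer program on each example:
  37 -> 74 -> 74 -> -74
  0 -> 0 -> 0 -> 0
  -4 -> -8 -> 8 -> -8
  5 -> 10 -> 10 -> -10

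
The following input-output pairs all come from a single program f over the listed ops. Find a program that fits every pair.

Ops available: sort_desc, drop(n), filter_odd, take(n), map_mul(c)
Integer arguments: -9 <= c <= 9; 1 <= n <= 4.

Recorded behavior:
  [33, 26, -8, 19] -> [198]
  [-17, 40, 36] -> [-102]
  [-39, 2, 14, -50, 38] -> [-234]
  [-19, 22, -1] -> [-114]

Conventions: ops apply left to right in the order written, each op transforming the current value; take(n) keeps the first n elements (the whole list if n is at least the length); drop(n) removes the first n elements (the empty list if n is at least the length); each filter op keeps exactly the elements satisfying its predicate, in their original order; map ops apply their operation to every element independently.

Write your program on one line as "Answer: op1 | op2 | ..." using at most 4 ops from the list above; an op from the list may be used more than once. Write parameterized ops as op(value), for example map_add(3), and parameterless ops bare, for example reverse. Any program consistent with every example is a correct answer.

take(2) | sort_desc | filter_odd | map_mul(6)

Check, running the answer program on each example:
  [33, 26, -8, 19] -> [33, 26] -> [33, 26] -> [33] -> [198]
  [-17, 40, 36] -> [-17, 40] -> [40, -17] -> [-17] -> [-102]
  [-39, 2, 14, -50, 38] -> [-39, 2] -> [2, -39] -> [-39] -> [-234]
  [-19, 22, -1] -> [-19, 22] -> [22, -19] -> [-19] -> [-114]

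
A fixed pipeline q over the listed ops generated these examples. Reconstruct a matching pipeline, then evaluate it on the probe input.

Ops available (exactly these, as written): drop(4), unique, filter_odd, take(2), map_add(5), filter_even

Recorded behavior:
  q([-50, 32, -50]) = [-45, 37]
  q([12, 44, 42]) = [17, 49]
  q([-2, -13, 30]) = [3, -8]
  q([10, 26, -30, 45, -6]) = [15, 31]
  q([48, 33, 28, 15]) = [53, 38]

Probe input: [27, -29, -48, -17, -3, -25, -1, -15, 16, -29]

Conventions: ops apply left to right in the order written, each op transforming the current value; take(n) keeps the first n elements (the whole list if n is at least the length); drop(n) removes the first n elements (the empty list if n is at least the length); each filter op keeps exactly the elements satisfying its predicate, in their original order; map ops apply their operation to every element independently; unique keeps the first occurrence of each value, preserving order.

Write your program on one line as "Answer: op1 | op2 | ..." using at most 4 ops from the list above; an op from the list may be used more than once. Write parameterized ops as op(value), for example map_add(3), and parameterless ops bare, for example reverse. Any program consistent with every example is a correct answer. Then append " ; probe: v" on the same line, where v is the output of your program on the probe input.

map_add(5) | unique | take(2) ; probe: [32, -24]

Check, running the answer program on each example:
  [-50, 32, -50] -> [-45, 37, -45] -> [-45, 37] -> [-45, 37]
  [12, 44, 42] -> [17, 49, 47] -> [17, 49, 47] -> [17, 49]
  [-2, -13, 30] -> [3, -8, 35] -> [3, -8, 35] -> [3, -8]
  [10, 26, -30, 45, -6] -> [15, 31, -25, 50, -1] -> [15, 31, -25, 50, -1] -> [15, 31]
  [48, 33, 28, 15] -> [53, 38, 33, 20] -> [53, 38, 33, 20] -> [53, 38]
  probe: [27, -29, -48, -17, -3, -25, -1, -15, 16, -29] -> [32, -24, -43, -12, 2, -20, 4, -10, 21, -24] -> [32, -24, -43, -12, 2, -20, 4, -10, 21] -> [32, -24]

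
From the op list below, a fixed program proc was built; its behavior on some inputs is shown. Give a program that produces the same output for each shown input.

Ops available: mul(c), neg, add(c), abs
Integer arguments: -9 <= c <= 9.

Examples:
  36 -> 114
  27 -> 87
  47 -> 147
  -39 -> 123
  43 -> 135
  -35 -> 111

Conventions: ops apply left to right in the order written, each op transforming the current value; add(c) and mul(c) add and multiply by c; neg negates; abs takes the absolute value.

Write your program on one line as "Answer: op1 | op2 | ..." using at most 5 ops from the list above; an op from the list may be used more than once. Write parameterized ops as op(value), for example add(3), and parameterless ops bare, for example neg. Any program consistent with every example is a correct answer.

abs | mul(-3) | neg | add(6)

Check, running the answer program on each example:
  36 -> 36 -> -108 -> 108 -> 114
  27 -> 27 -> -81 -> 81 -> 87
  47 -> 47 -> -141 -> 141 -> 147
  -39 -> 39 -> -117 -> 117 -> 123
  43 -> 43 -> -129 -> 129 -> 135
  -35 -> 35 -> -105 -> 105 -> 111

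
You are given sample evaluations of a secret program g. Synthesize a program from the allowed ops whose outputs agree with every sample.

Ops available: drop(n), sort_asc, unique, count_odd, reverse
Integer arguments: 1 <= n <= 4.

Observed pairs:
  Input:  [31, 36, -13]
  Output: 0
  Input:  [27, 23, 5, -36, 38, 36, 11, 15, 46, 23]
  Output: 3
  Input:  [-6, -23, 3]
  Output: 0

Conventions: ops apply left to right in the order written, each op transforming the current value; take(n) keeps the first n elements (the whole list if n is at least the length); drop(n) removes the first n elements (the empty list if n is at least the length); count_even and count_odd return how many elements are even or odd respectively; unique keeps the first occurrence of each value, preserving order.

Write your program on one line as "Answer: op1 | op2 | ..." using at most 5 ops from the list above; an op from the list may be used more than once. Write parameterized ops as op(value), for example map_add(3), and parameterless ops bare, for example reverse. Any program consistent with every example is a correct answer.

drop(1) | reverse | drop(3) | count_odd

Check, running the answer program on each example:
  [31, 36, -13] -> [36, -13] -> [-13, 36] -> [] -> 0
  [27, 23, 5, -36, 38, 36, 11, 15, 46, 23] -> [23, 5, -36, 38, 36, 11, 15, 46, 23] -> [23, 46, 15, 11, 36, 38, -36, 5, 23] -> [11, 36, 38, -36, 5, 23] -> 3
  [-6, -23, 3] -> [-23, 3] -> [3, -23] -> [] -> 0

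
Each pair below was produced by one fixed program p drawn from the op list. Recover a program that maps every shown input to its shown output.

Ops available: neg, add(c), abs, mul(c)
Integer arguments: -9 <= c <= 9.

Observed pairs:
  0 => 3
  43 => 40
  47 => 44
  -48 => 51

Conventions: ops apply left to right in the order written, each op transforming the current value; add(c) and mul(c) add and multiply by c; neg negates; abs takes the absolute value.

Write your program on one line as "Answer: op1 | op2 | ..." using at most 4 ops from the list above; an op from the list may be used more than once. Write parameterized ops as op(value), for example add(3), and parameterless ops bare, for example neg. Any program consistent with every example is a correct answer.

add(-3) | neg | abs

Check, running the answer program on each example:
  0 -> -3 -> 3 -> 3
  43 -> 40 -> -40 -> 40
  47 -> 44 -> -44 -> 44
  -48 -> -51 -> 51 -> 51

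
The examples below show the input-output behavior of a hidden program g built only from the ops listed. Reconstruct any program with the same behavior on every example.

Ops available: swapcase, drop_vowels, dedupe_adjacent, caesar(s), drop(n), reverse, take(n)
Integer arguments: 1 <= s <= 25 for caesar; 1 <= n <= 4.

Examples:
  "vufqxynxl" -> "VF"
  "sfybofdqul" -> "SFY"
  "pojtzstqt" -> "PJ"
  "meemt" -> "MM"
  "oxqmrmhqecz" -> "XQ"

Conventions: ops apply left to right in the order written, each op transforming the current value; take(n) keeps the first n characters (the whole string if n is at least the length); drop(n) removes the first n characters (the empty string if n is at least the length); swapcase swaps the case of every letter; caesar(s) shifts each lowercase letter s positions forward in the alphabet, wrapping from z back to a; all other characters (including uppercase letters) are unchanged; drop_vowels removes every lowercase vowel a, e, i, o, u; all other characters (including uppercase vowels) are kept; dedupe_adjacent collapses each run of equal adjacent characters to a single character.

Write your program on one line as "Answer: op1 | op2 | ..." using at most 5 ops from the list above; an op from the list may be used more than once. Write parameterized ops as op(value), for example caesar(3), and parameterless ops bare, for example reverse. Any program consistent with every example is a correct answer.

dedupe_adjacent | take(3) | drop_vowels | swapcase

Check, running the answer program on each example:
  "vufqxynxl" -> "vufqxynxl" -> "vuf" -> "vf" -> "VF"
  "sfybofdqul" -> "sfybofdqul" -> "sfy" -> "sfy" -> "SFY"
  "pojtzstqt" -> "pojtzstqt" -> "poj" -> "pj" -> "PJ"
  "meemt" -> "memt" -> "mem" -> "mm" -> "MM"
  "oxqmrmhqecz" -> "oxqmrmhqecz" -> "oxq" -> "xq" -> "XQ"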